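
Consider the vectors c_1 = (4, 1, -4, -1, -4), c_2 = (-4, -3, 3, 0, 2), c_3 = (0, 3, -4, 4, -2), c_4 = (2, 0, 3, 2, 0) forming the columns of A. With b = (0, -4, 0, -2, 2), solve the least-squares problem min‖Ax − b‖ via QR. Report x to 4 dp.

e_1 = c_1/‖c_1‖ = (4, 1, -4, -1, -4)/7.0711 = (0.5657, 0.1414, -0.5657, -0.1414, -0.5657).
r_{12} = e_1·c_2 = -5.5154.
u_2 = c_2 + 5.5154·e_1 = (-0.8800, -2.2200, -0.1200, -0.7800, -1.1200).
‖u_2‖ = 2.7532, so e_2 = (-0.3196, -0.8063, -0.0436, -0.2833, -0.4068).
r_{13} = e_1·c_3 = 3.2527; r_{23} = e_2·c_3 = -2.5643.
u_3 = c_3 − 3.2527·e_1 + 2.5643·e_2 = (-2.6596, 0.4723, -2.2718, 3.7335, -1.2032).
‖u_3‖ = 5.2768, so e_3 = (-0.5040, 0.0895, -0.4305, 0.7075, -0.2280).
r_{14} = e_1·c_4 = -0.8485; r_{24} = e_2·c_4 = -1.3366; r_{34} = e_3·c_4 = -0.8845.
u_4 = c_4 + 0.8485·e_1 + 1.3366·e_2 + 0.8845·e_3 = (1.6069, -0.8786, 2.0809, 2.1272, -1.2254).
‖u_4‖ = 3.7028, so e_4 = (0.4340, -0.2373, 0.5620, 0.5745, -0.3309).
Qᵀb = (-1.4142, 2.9784, -2.2291, -0.8617).
Back-substitute: x_4 = -0.8617/3.7028 = -0.2327.
x_3 = (-2.2291 + 0.8845·(-0.2327))/5.2768 = -0.4614.
x_2 = (2.9784 + 2.5643·(-0.4614) + 1.3366·(-0.2327))/2.7532 = 0.5390.
x_1 = (-1.4142 + 5.5154·0.5390 − 3.2527·(-0.4614) + 0.8485·(-0.2327))/7.0711 = 0.4048.

x = (0.4048, 0.5390, -0.4614, -0.2327)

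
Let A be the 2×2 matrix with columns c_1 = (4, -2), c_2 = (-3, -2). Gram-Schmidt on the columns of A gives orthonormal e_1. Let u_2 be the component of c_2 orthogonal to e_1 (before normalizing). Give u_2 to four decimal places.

u_2 = (-1.4000, -2.8000)

c_1 = (4, -2); ‖c_1‖ = 4.4721, so e_1 = (0.8944, -0.4472).
e_1·c_2 = 0.8944·(-3) + (-0.4472)·(-2) = -1.7889.
u_2 = c_2 + 1.7889·e_1 = (-1.4000, -2.8000).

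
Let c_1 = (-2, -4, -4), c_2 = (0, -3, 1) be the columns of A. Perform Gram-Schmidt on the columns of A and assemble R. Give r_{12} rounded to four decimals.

r_{12} = 1.3333

c_1 = (-2, -4, -4); ‖c_1‖ = 6.0000, so q_1 = (-0.3333, -0.6667, -0.6667).
r_{12} = q_1·c_2 = 1.3333.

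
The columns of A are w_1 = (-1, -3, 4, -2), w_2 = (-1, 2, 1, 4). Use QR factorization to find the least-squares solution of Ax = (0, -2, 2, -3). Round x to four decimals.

e_1 = w_1/‖w_1‖ = (-1, -3, 4, -2)/5.4772 = (-0.1826, -0.5477, 0.7303, -0.3651).
r_{12} = e_1·w_2 = -1.6432.
u_2 = w_2 + 1.6432·e_1 = (-1.3000, 1.1000, 2.2000, 3.4000).
‖u_2‖ = 4.3932, so e_2 = (-0.2959, 0.2504, 0.5008, 0.7739).
Qᵀb = (3.6515, -1.8210).
Back-substitute: x_2 = -1.8210/4.3932 = -0.4145.
x_1 = (3.6515 + 1.6432·(-0.4145))/5.4772 = 0.5423.

x = (0.5423, -0.4145)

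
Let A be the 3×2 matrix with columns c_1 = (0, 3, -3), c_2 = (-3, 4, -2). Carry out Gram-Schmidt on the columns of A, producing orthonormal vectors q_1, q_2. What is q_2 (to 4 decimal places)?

q_2 = (-0.9045, 0.3015, 0.3015)

q_1 = c_1/‖c_1‖ = (0, 3, -3)/4.2426 = (0.0000, 0.7071, -0.7071).
r_{12} = q_1·c_2 = 4.2426.
u_2 = c_2 − 4.2426·q_1 = (-3.0000, 1.0000, 1.0000).
‖u_2‖ = 3.3166, so q_2 = (-0.9045, 0.3015, 0.3015).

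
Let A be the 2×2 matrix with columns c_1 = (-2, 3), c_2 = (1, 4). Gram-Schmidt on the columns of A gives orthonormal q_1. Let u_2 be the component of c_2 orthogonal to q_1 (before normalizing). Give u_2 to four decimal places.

u_2 = (2.5385, 1.6923)

c_1 = (-2, 3); ‖c_1‖ = 3.6056, so q_1 = (-0.5547, 0.8321).
q_1·c_2 = (-0.5547)·1 + 0.8321·4 = 2.7735.
u_2 = c_2 − 2.7735·q_1 = (2.5385, 1.6923).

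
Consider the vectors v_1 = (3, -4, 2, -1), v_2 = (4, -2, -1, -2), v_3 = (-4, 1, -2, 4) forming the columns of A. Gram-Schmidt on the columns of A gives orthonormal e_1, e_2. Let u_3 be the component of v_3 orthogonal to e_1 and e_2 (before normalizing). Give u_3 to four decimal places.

v_1 = (3, -4, 2, -1); ‖v_1‖ = 5.4772, so e_1 = (0.5477, -0.7303, 0.3651, -0.1826).
e_1·v_2 = 0.5477·4 + (-0.7303)·(-2) + 0.3651·(-1) + (-0.1826)·(-2) = 3.6515.
u_2 = v_2 − 3.6515·e_1 = (2.0000, 0.6667, -2.3333, -1.3333).
‖u_2‖ = 3.4157, so e_2 = (0.5855, 0.1952, -0.6831, -0.3904).
e_1·v_3 = 0.5477·(-4) + (-0.7303)·1 + 0.3651·(-2) + (-0.1826)·4 = -4.3818; e_2·v_3 = 0.5855·(-4) + 0.1952·1 + (-0.6831)·(-2) + (-0.3904)·4 = -2.3422.
u_3 = v_3 + 4.3818·e_1 + 2.3422·e_2 = (-0.2286, -1.7429, -2.0000, 2.2857).

u_3 = (-0.2286, -1.7429, -2.0000, 2.2857)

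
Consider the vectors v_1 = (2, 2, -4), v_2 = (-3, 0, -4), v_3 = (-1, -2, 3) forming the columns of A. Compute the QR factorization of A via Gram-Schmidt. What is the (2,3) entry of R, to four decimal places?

q_1 = v_1/‖v_1‖ = (2, 2, -4)/4.8990 = (0.4082, 0.4082, -0.8165).
r_{12} = q_1·v_2 = 2.0412.
u_2 = v_2 − 2.0412·q_1 = (-3.8333, -0.8333, -2.3333).
‖u_2‖ = 4.5644, so q_2 = (-0.8398, -0.1826, -0.5112).
r_{23} = q_2·v_3 = -0.3286.

r_{23} = -0.3286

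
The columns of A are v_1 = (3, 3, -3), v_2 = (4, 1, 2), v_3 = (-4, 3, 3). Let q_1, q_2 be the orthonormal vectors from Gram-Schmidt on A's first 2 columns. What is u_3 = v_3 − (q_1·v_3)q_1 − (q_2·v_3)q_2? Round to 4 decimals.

q_1 = v_1/‖v_1‖ = (3, 3, -3)/5.1962 = (0.5774, 0.5774, -0.5774).
r_{12} = q_1·v_2 = 1.7321.
u_2 = v_2 − 1.7321·q_1 = (3.0000, 0.0000, 3.0000).
‖u_2‖ = 4.2426, so q_2 = (0.7071, 0.0000, 0.7071).
r_{13} = q_1·v_3 = -2.3094; r_{23} = q_2·v_3 = -0.7071.
u_3 = v_3 + 2.3094·q_1 + 0.7071·q_2 = (-2.1667, 4.3333, 2.1667).

u_3 = (-2.1667, 4.3333, 2.1667)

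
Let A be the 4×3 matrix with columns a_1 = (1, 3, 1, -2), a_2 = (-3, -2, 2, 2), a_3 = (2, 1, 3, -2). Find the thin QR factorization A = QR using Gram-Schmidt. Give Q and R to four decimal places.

Q = [[0.2582, -0.6303, 0.6056], [0.7746, 0.0556, -0.5170], [0.2582, 0.7600, 0.5761], [-0.5164, 0.1483, -0.1846]], R = [[3.8730, -2.8402, 3.0984], [0.0000, 3.5963, 0.7786], [0.0000, 0.0000, 2.7917]]

q_1 = a_1/‖a_1‖ = (1, 3, 1, -2)/3.8730 = (0.2582, 0.7746, 0.2582, -0.5164).
r_{12} = q_1·a_2 = -2.8402.
u_2 = a_2 + 2.8402·q_1 = (-2.2667, 0.2000, 2.7333, 0.5333).
‖u_2‖ = 3.5963, so q_2 = (-0.6303, 0.0556, 0.7600, 0.1483).
r_{13} = q_1·a_3 = 3.0984; r_{23} = q_2·a_3 = 0.7786.
u_3 = a_3 − 3.0984·q_1 − 0.7786·q_2 = (1.6907, -1.4433, 1.6082, -0.5155).
‖u_3‖ = 2.7917, so q_3 = (0.6056, -0.5170, 0.5761, -0.1846).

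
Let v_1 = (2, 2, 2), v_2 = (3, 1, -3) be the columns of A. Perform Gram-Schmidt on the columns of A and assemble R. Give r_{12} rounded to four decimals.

r_{12} = 0.5774

v_1 = (2, 2, 2); ‖v_1‖ = 3.4641, so q_1 = (0.5774, 0.5774, 0.5774).
r_{12} = q_1·v_2 = 0.5774.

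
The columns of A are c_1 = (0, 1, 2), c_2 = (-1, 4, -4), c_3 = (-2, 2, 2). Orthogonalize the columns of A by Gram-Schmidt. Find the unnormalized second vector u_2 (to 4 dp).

c_1 = (0, 1, 2); ‖c_1‖ = 2.2361, so e_1 = (0.0000, 0.4472, 0.8944).
e_1·c_2 = 0.0000·(-1) + 0.4472·4 + 0.8944·(-4) = -1.7889.
u_2 = c_2 + 1.7889·e_1 = (-1.0000, 4.8000, -2.4000).

u_2 = (-1.0000, 4.8000, -2.4000)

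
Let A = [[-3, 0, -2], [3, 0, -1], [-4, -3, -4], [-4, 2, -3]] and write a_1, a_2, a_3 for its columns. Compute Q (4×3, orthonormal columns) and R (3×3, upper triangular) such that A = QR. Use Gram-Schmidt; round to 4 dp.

Q = [[-0.4243, 0.0674, -0.0660], [0.4243, -0.0674, -0.8922], [-0.5657, -0.7526, -0.2479], [-0.5657, 0.6515, -0.3718]], R = [[7.0711, 0.5657, 4.3841], [0.0000, 3.5609, 0.9885], [0.0000, 0.0000, 3.1309]]

a_1 = (-3, 3, -4, -4); ‖a_1‖ = 7.0711, so q_1 = (-0.4243, 0.4243, -0.5657, -0.5657).
q_1·a_2 = (-0.4243)·0 + 0.4243·0 + (-0.5657)·(-3) + (-0.5657)·2 = 0.5657.
u_2 = a_2 − 0.5657·q_1 = (0.2400, -0.2400, -2.6800, 2.3200).
‖u_2‖ = 3.5609, so q_2 = (0.0674, -0.0674, -0.7526, 0.6515).
q_1·a_3 = (-0.4243)·(-2) + 0.4243·(-1) + (-0.5657)·(-4) + (-0.5657)·(-3) = 4.3841; q_2·a_3 = 0.0674·(-2) + (-0.0674)·(-1) + (-0.7526)·(-4) + 0.6515·(-3) = 0.9885.
u_3 = a_3 − 4.3841·q_1 − 0.9885·q_2 = (-0.2066, -2.7934, -0.7760, -1.1640).
‖u_3‖ = 3.1309, so q_3 = (-0.0660, -0.8922, -0.2479, -0.3718).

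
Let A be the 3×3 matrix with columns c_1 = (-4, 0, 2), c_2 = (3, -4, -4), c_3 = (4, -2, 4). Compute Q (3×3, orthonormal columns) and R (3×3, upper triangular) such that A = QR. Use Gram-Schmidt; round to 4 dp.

Q = [[-0.8944, -0.2182, 0.3904], [0.0000, -0.8729, -0.4880], [0.4472, -0.4364, 0.7807]], R = [[4.4721, -4.4721, -1.7889], [0.0000, 4.5826, -0.8729], [0.0000, 0.0000, 5.6602]]

c_1 = (-4, 0, 2); ‖c_1‖ = 4.4721, so e_1 = (-0.8944, 0.0000, 0.4472).
e_1·c_2 = (-0.8944)·3 + 0.0000·(-4) + 0.4472·(-4) = -4.4721.
u_2 = c_2 + 4.4721·e_1 = (-1.0000, -4.0000, -2.0000).
‖u_2‖ = 4.5826, so e_2 = (-0.2182, -0.8729, -0.4364).
e_1·c_3 = (-0.8944)·4 + 0.0000·(-2) + 0.4472·4 = -1.7889; e_2·c_3 = (-0.2182)·4 + (-0.8729)·(-2) + (-0.4364)·4 = -0.8729.
u_3 = c_3 + 1.7889·e_1 + 0.8729·e_2 = (2.2095, -2.7619, 4.4190).
‖u_3‖ = 5.6602, so e_3 = (0.3904, -0.4880, 0.7807).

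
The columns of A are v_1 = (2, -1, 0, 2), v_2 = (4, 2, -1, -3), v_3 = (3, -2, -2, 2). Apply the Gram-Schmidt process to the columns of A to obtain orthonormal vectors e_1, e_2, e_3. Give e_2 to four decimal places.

v_1 = (2, -1, 0, 2); ‖v_1‖ = 3.0000, so e_1 = (0.6667, -0.3333, 0.0000, 0.6667).
e_1·v_2 = 0.6667·4 + (-0.3333)·2 + 0.0000·(-1) + 0.6667·(-3) = 0.0000.
u_2 = v_2 − 0.0000·e_1 = (4.0000, 2.0000, -1.0000, -3.0000).
‖u_2‖ = 5.4772, so e_2 = (0.7303, 0.3651, -0.1826, -0.5477).

e_2 = (0.7303, 0.3651, -0.1826, -0.5477)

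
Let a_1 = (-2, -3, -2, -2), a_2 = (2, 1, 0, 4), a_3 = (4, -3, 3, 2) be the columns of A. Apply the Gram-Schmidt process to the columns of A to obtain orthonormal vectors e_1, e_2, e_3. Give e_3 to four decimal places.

a_1 = (-2, -3, -2, -2); ‖a_1‖ = 4.5826, so e_1 = (-0.4364, -0.6547, -0.4364, -0.4364).
e_1·a_2 = (-0.4364)·2 + (-0.6547)·1 + (-0.4364)·0 + (-0.4364)·4 = -3.2733.
u_2 = a_2 + 3.2733·e_1 = (0.5714, -1.1429, -1.4286, 2.5714).
‖u_2‖ = 3.2071, so e_2 = (0.1782, -0.3563, -0.4454, 0.8018).
e_1·a_3 = (-0.4364)·4 + (-0.6547)·(-3) + (-0.4364)·3 + (-0.4364)·2 = -1.9640; e_2·a_3 = 0.1782·4 + (-0.3563)·(-3) + (-0.4454)·3 + 0.8018·2 = 2.0490.
u_3 = a_3 + 1.9640·e_1 − 2.0490·e_2 = (2.7778, -3.5556, 3.0556, -0.5000).
‖u_3‖ = 5.4722, so e_3 = (0.5076, -0.6498, 0.5584, -0.0914).

e_3 = (0.5076, -0.6498, 0.5584, -0.0914)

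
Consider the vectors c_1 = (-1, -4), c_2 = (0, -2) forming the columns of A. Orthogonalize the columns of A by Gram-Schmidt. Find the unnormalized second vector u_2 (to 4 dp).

c_1 = (-1, -4); ‖c_1‖ = 4.1231, so q_1 = (-0.2425, -0.9701).
q_1·c_2 = (-0.2425)·0 + (-0.9701)·(-2) = 1.9403.
u_2 = c_2 − 1.9403·q_1 = (0.4706, -0.1176).

u_2 = (0.4706, -0.1176)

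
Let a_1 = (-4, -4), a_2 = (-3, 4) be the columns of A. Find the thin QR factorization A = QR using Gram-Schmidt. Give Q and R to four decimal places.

a_1 = (-4, -4); ‖a_1‖ = 5.6569, so q_1 = (-0.7071, -0.7071).
q_1·a_2 = (-0.7071)·(-3) + (-0.7071)·4 = -0.7071.
u_2 = a_2 + 0.7071·q_1 = (-3.5000, 3.5000).
‖u_2‖ = 4.9497, so q_2 = (-0.7071, 0.7071).

Q = [[-0.7071, -0.7071], [-0.7071, 0.7071]], R = [[5.6569, -0.7071], [0.0000, 4.9497]]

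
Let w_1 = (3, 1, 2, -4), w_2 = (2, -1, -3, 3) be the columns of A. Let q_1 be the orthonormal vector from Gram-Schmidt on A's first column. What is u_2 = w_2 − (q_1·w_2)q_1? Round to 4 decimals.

u_2 = (3.3000, -0.5667, -2.1333, 1.2667)

q_1 = w_1/‖w_1‖ = (3, 1, 2, -4)/5.4772 = (0.5477, 0.1826, 0.3651, -0.7303).
r_{12} = q_1·w_2 = -2.3735.
u_2 = w_2 + 2.3735·q_1 = (3.3000, -0.5667, -2.1333, 1.2667).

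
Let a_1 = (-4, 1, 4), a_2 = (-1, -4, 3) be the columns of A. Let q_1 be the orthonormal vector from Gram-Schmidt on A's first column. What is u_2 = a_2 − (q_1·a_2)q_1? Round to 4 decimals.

a_1 = (-4, 1, 4); ‖a_1‖ = 5.7446, so q_1 = (-0.6963, 0.1741, 0.6963).
q_1·a_2 = (-0.6963)·(-1) + 0.1741·(-4) + 0.6963·3 = 2.0889.
u_2 = a_2 − 2.0889·q_1 = (0.4545, -4.3636, 1.5455).

u_2 = (0.4545, -4.3636, 1.5455)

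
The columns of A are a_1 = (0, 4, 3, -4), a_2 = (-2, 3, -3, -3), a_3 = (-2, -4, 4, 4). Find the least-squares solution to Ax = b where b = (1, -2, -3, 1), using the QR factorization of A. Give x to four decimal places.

e_1 = a_1/‖a_1‖ = (0, 4, 3, -4)/6.4031 = (0.0000, 0.6247, 0.4685, -0.6247).
r_{12} = e_1·a_2 = 2.3426.
u_2 = a_2 − 2.3426·e_1 = (-2.0000, 1.5366, -4.0976, -1.5366).
‖u_2‖ = 5.0510, so e_2 = (-0.3960, 0.3042, -0.8112, -0.3042).
r_{13} = e_1·a_3 = -3.1235; r_{23} = e_2·a_3 = -4.8868.
u_3 = a_3 + 3.1235·e_1 + 4.8868·e_2 = (-3.9350, -0.5621, 1.4990, 0.5621).
‖u_3‖ = 4.2852, so e_3 = (-0.9183, -0.1312, 0.3498, 0.1312).
Qᵀb = (-3.2796, 1.1251, -1.5742).
Back-substitute: x_3 = -1.5742/4.2852 = -0.3673.
x_2 = (1.1251 + 4.8868·(-0.3673))/5.0510 = -0.1327.
x_1 = (-3.2796 − 2.3426·(-0.1327) + 3.1235·(-0.3673))/6.4031 = -0.6429.

x = (-0.6429, -0.1327, -0.3673)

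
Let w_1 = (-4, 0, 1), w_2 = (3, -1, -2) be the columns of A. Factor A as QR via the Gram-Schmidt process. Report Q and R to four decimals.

e_1 = w_1/‖w_1‖ = (-4, 0, 1)/4.1231 = (-0.9701, 0.0000, 0.2425).
r_{12} = e_1·w_2 = -3.3955.
u_2 = w_2 + 3.3955·e_1 = (-0.2941, -1.0000, -1.1765).
‖u_2‖ = 1.5718, so e_2 = (-0.1871, -0.6362, -0.7485).

Q = [[-0.9701, -0.1871], [0.0000, -0.6362], [0.2425, -0.7485]], R = [[4.1231, -3.3955], [0.0000, 1.5718]]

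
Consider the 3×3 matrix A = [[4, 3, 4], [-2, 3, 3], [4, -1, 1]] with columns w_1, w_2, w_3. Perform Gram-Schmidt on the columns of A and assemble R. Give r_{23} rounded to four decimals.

r_{23} = 4.4228

w_1 = (4, -2, 4); ‖w_1‖ = 6.0000, so e_1 = (0.6667, -0.3333, 0.6667).
e_1·w_2 = 0.6667·3 + (-0.3333)·3 + 0.6667·(-1) = 0.3333.
u_2 = w_2 − 0.3333·e_1 = (2.7778, 3.1111, -1.2222).
‖u_2‖ = 4.3461, so e_2 = (0.6391, 0.7158, -0.2812).
r_{23} = e_2·w_3 = 4.4228.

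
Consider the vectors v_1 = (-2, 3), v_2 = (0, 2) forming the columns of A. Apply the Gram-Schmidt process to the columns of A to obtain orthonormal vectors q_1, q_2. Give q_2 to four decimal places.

q_2 = (0.8321, 0.5547)

v_1 = (-2, 3); ‖v_1‖ = 3.6056, so q_1 = (-0.5547, 0.8321).
q_1·v_2 = (-0.5547)·0 + 0.8321·2 = 1.6641.
u_2 = v_2 − 1.6641·q_1 = (0.9231, 0.6154).
‖u_2‖ = 1.1094, so q_2 = (0.8321, 0.5547).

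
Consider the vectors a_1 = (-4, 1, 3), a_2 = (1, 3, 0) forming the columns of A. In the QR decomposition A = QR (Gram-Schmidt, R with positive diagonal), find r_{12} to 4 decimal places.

r_{12} = -0.1961

a_1 = (-4, 1, 3); ‖a_1‖ = 5.0990, so e_1 = (-0.7845, 0.1961, 0.5883).
r_{12} = e_1·a_2 = -0.1961.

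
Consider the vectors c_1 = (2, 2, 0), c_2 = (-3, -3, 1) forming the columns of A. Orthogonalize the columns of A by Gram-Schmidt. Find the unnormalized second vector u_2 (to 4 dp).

q_1 = c_1/‖c_1‖ = (2, 2, 0)/2.8284 = (0.7071, 0.7071, 0.0000).
r_{12} = q_1·c_2 = -4.2426.
u_2 = c_2 + 4.2426·q_1 = (0.0000, 0.0000, 1.0000).

u_2 = (0.0000, 0.0000, 1.0000)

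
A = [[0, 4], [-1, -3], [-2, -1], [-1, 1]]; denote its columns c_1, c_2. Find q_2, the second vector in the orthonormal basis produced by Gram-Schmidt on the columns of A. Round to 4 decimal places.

c_1 = (0, -1, -2, -1); ‖c_1‖ = 2.4495, so q_1 = (0.0000, -0.4082, -0.8165, -0.4082).
q_1·c_2 = 0.0000·4 + (-0.4082)·(-3) + (-0.8165)·(-1) + (-0.4082)·1 = 1.6330.
u_2 = c_2 − 1.6330·q_1 = (4.0000, -2.3333, 0.3333, 1.6667).
‖u_2‖ = 4.9329, so q_2 = (0.8109, -0.4730, 0.0676, 0.3379).

q_2 = (0.8109, -0.4730, 0.0676, 0.3379)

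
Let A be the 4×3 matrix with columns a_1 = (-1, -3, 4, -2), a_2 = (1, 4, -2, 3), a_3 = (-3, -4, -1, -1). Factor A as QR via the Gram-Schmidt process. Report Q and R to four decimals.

q_1 = a_1/‖a_1‖ = (-1, -3, 4, -2)/5.4772 = (-0.1826, -0.5477, 0.7303, -0.3651).
r_{12} = q_1·a_2 = -4.9295.
u_2 = a_2 + 4.9295·q_1 = (0.1000, 1.3000, 1.6000, 1.2000).
‖u_2‖ = 2.3875, so q_2 = (0.0419, 0.5445, 0.6702, 0.5026).
r_{13} = q_1·a_3 = 2.3735; r_{23} = q_2·a_3 = -3.4765.
u_3 = a_3 − 2.3735·q_1 + 3.4765·q_2 = (-2.4211, -0.8070, -0.4035, 1.6140).
‖u_3‖ = 3.0464, so q_3 = (-0.7947, -0.2649, -0.1325, 0.5298).

Q = [[-0.1826, 0.0419, -0.7947], [-0.5477, 0.5445, -0.2649], [0.7303, 0.6702, -0.1325], [-0.3651, 0.5026, 0.5298]], R = [[5.4772, -4.9295, 2.3735], [0.0000, 2.3875, -3.4765], [0.0000, 0.0000, 3.0464]]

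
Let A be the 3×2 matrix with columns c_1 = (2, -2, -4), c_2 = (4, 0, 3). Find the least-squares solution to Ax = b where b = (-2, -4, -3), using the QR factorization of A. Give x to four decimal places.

c_1 = (2, -2, -4); ‖c_1‖ = 4.8990, so q_1 = (0.4082, -0.4082, -0.8165).
q_1·c_2 = 0.4082·4 + (-0.4082)·0 + (-0.8165)·3 = -0.8165.
u_2 = c_2 + 0.8165·q_1 = (4.3333, -0.3333, 2.3333).
‖u_2‖ = 4.9329, so q_2 = (0.8785, -0.0676, 0.4730).
Qᵀb = (3.2660, -2.9057).
Back-substitute: x_2 = -2.9057/4.9329 = -0.5890.
x_1 = (3.2660 + 0.8165·(-0.5890))/4.8990 = 0.5685.

x = (0.5685, -0.5890)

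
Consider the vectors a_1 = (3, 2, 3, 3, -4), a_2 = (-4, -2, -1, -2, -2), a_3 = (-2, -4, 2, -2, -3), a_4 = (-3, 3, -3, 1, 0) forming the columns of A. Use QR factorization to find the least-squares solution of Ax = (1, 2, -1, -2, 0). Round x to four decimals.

x = (0.9182, 4.6886, -4.2990, -2.8836)

e_1 = a_1/‖a_1‖ = (3, 2, 3, 3, -4)/6.8557 = (0.4376, 0.2917, 0.4376, 0.4376, -0.5835).
r_{12} = e_1·a_2 = -2.4797.
u_2 = a_2 + 2.4797·e_1 = (-2.9149, -1.2766, 0.0851, -0.9149, -3.4468).
‖u_2‖ = 4.7803, so e_2 = (-0.6098, -0.2671, 0.0178, -0.1914, -0.7210).
r_{13} = e_1·a_3 = -0.2917; r_{23} = e_2·a_3 = 4.8693.
u_3 = a_3 + 0.2917·e_1 − 4.8693·e_2 = (1.0968, -2.6145, 2.0410, -0.9404, 0.3408).
‖u_3‖ = 3.6338, so e_3 = (0.3018, -0.7195, 0.5617, -0.2588, 0.0938).
r_{14} = e_1·a_4 = -1.3128; r_{24} = e_2·a_4 = 0.7834; r_{34} = e_3·a_4 = -5.0077.
u_4 = a_4 + 1.3128·e_1 − 0.7834·e_2 + 5.0077·e_3 = (-0.4363, -0.0109, 0.3731, 0.4284, 0.2685).
‖u_4‖ = 0.7651, so e_4 = (-0.5703, -0.0142, 0.4877, 0.5600, 0.3509).
Qᵀb = (-0.2917, -0.7789, -1.1812, -2.2063).
Back-substitute: x_4 = -2.2063/0.7651 = -2.8836.
x_3 = (-1.1812 + 5.0077·(-2.8836))/3.6338 = -4.2990.
x_2 = (-0.7789 − 4.8693·(-4.2990) − 0.7834·(-2.8836))/4.7803 = 4.6886.
x_1 = (-0.2917 + 2.4797·4.6886 + 0.2917·(-4.2990) + 1.3128·(-2.8836))/6.8557 = 0.9182.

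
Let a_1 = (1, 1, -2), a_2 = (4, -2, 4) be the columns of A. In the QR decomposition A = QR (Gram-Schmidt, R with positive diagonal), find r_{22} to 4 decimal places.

q_1 = a_1/‖a_1‖ = (1, 1, -2)/2.4495 = (0.4082, 0.4082, -0.8165).
r_{12} = q_1·a_2 = -2.4495.
u_2 = a_2 + 2.4495·q_1 = (5.0000, -1.0000, 2.0000).
r_{22} = ‖u_2‖ = 5.4772.

r_{22} = 5.4772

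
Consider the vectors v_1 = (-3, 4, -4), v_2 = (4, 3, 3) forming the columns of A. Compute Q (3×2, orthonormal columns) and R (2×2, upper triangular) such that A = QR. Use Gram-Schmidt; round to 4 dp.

Q = [[-0.4685, 0.5654], [0.6247, 0.7554], [-0.6247, 0.3313]], R = [[6.4031, -1.8741], [0.0000, 5.5216]]

v_1 = (-3, 4, -4); ‖v_1‖ = 6.4031, so e_1 = (-0.4685, 0.6247, -0.6247).
e_1·v_2 = (-0.4685)·4 + 0.6247·3 + (-0.6247)·3 = -1.8741.
u_2 = v_2 + 1.8741·e_1 = (3.1220, 4.1707, 1.8293).
‖u_2‖ = 5.5216, so e_2 = (0.5654, 0.7554, 0.3313).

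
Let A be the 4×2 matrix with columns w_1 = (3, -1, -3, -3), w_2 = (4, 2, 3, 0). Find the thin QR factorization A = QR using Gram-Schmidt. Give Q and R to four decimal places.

Q = [[0.5669, 0.7233], [-0.1890, 0.3783], [-0.5669, 0.5773], [-0.5669, 0.0199]], R = [[5.2915, 0.1890], [0.0000, 5.3818]]

w_1 = (3, -1, -3, -3); ‖w_1‖ = 5.2915, so e_1 = (0.5669, -0.1890, -0.5669, -0.5669).
e_1·w_2 = 0.5669·4 + (-0.1890)·2 + (-0.5669)·3 + (-0.5669)·0 = 0.1890.
u_2 = w_2 − 0.1890·e_1 = (3.8929, 2.0357, 3.1071, 0.1071).
‖u_2‖ = 5.3818, so e_2 = (0.7233, 0.3783, 0.5773, 0.0199).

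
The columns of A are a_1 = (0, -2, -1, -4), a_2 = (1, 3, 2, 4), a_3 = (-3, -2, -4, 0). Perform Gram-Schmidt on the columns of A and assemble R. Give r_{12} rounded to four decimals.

r_{12} = -5.2372

q_1 = a_1/‖a_1‖ = (0, -2, -1, -4)/4.5826 = (0.0000, -0.4364, -0.2182, -0.8729).
r_{12} = q_1·a_2 = -5.2372.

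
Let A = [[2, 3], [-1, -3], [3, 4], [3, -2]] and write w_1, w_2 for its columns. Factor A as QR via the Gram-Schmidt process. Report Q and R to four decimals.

Q = [[0.4170, 0.3192], [-0.2085, -0.4420], [0.6255, 0.3847], [0.6255, -0.7448]], R = [[4.7958, 3.1277], [0.0000, 5.3120]]

w_1 = (2, -1, 3, 3); ‖w_1‖ = 4.7958, so q_1 = (0.4170, -0.2085, 0.6255, 0.6255).
q_1·w_2 = 0.4170·3 + (-0.2085)·(-3) + 0.6255·4 + 0.6255·(-2) = 3.1277.
u_2 = w_2 − 3.1277·q_1 = (1.6957, -2.3478, 2.0435, -3.9565).
‖u_2‖ = 5.3120, so q_2 = (0.3192, -0.4420, 0.3847, -0.7448).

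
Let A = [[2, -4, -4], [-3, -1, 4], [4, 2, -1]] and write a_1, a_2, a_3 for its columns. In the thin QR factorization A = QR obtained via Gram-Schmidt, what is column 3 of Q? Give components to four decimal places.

e_3 = (0.0816, 0.8165, 0.5715)

a_1 = (2, -3, 4); ‖a_1‖ = 5.3852, so e_1 = (0.3714, -0.5571, 0.7428).
e_1·a_2 = 0.3714·(-4) + (-0.5571)·(-1) + 0.7428·2 = 0.5571.
u_2 = a_2 − 0.5571·e_1 = (-4.2069, -0.6897, 1.5862).
‖u_2‖ = 4.5486, so e_2 = (-0.9249, -0.1516, 0.3487).
e_1·a_3 = 0.3714·(-4) + (-0.5571)·4 + 0.7428·(-1) = -4.4567; e_2·a_3 = (-0.9249)·(-4) + (-0.1516)·4 + 0.3487·(-1) = 2.7443.
u_3 = a_3 + 4.4567·e_1 − 2.7443·e_2 = (0.1933, 1.9333, 1.3533).
‖u_3‖ = 2.3678, so e_3 = (0.0816, 0.8165, 0.5715).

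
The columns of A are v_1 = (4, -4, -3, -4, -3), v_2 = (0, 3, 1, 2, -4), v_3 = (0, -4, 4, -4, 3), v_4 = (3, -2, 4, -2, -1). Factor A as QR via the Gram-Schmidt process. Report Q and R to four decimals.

v_1 = (4, -4, -3, -4, -3); ‖v_1‖ = 8.1240, so e_1 = (0.4924, -0.4924, -0.3693, -0.4924, -0.3693).
e_1·v_2 = 0.4924·0 + (-0.4924)·3 + (-0.3693)·1 + (-0.4924)·2 + (-0.3693)·(-4) = -1.3540.
u_2 = v_2 + 1.3540·e_1 = (0.6667, 2.3333, 0.5000, 1.3333, -4.5000).
‖u_2‖ = 5.3072, so e_2 = (0.1256, 0.4397, 0.0942, 0.2512, -0.8479).
e_1·v_3 = 0.4924·0 + (-0.4924)·(-4) + (-0.3693)·4 + (-0.4924)·(-4) + (-0.3693)·3 = 1.3540; e_2·v_3 = 0.1256·0 + 0.4397·(-4) + 0.0942·4 + 0.2512·(-4) + (-0.8479)·3 = -4.9304.
u_3 = v_3 − 1.3540·e_1 + 4.9304·e_2 = (-0.0473, -1.1657, 4.9645, -2.0947, -0.6805).
‖u_3‖ = 5.5550, so e_3 = (-0.0085, -0.2098, 0.8937, -0.3771, -0.1225).
e_1·v_4 = 0.4924·3 + (-0.4924)·(-2) + (-0.3693)·4 + (-0.4924)·(-2) + (-0.3693)·(-1) = 2.3387; e_2·v_4 = 0.1256·3 + 0.4397·(-2) + 0.0942·4 + 0.2512·(-2) + (-0.8479)·(-1) = 0.2198; e_3·v_4 = (-0.0085)·3 + (-0.2098)·(-2) + 0.8937·4 + (-0.3771)·(-2) + (-0.1225)·(-1) = 4.8456.
u_4 = v_4 − 2.3387·e_1 − 0.2198·e_2 − 4.8456·e_3 = (1.8622, 0.0717, 0.5124, 0.9235, 0.6436).
‖u_4‖ = 2.2366, so e_4 = (0.8326, 0.0320, 0.2291, 0.4129, 0.2878).

Q = [[0.4924, 0.1256, -0.0085, 0.8326], [-0.4924, 0.4397, -0.2098, 0.0320], [-0.3693, 0.0942, 0.8937, 0.2291], [-0.4924, 0.2512, -0.3771, 0.4129], [-0.3693, -0.8479, -0.1225, 0.2878]], R = [[8.1240, -1.3540, 1.3540, 2.3387], [0.0000, 5.3072, -4.9304, 0.2198], [0.0000, 0.0000, 5.5550, 4.8456], [0.0000, 0.0000, 0.0000, 2.2366]]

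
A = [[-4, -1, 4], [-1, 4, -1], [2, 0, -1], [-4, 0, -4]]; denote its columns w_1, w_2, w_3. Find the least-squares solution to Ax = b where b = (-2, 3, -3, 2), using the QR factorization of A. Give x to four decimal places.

e_1 = w_1/‖w_1‖ = (-4, -1, 2, -4)/6.0828 = (-0.6576, -0.1644, 0.3288, -0.6576).
r_{12} = e_1·w_2 = 0.0000.
u_2 = w_2 + 0.0000·e_1 = (-1.0000, 4.0000, 0.0000, 0.0000).
‖u_2‖ = 4.1231, so e_2 = (-0.2425, 0.9701, 0.0000, 0.0000).
r_{13} = e_1·w_3 = -0.1644; r_{23} = e_2·w_3 = -1.9403.
u_3 = w_3 + 0.1644·e_1 + 1.9403·e_2 = (3.4213, 0.8553, -0.9459, -4.1081).
‖u_3‖ = 5.4962, so e_3 = (0.6225, 0.1556, -0.1721, -0.7474).
Qᵀb = (-1.4796, 3.3955, -1.7567).
Back-substitute: x_3 = -1.7567/5.4962 = -0.3196.
x_2 = (3.3955 + 1.9403·(-0.3196))/4.1231 = 0.6731.
x_1 = (-1.4796 + 0.0000·0.6731 + 0.1644·(-0.3196))/6.0828 = -0.2519.

x = (-0.2519, 0.6731, -0.3196)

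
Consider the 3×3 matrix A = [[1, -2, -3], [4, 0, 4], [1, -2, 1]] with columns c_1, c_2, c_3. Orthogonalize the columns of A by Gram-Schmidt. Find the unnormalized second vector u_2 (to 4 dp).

u_2 = (-1.7778, 0.8889, -1.7778)

c_1 = (1, 4, 1); ‖c_1‖ = 4.2426, so e_1 = (0.2357, 0.9428, 0.2357).
e_1·c_2 = 0.2357·(-2) + 0.9428·0 + 0.2357·(-2) = -0.9428.
u_2 = c_2 + 0.9428·e_1 = (-1.7778, 0.8889, -1.7778).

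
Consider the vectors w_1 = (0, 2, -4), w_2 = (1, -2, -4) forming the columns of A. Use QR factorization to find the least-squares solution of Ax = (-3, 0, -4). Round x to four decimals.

e_1 = w_1/‖w_1‖ = (0, 2, -4)/4.4721 = (0.0000, 0.4472, -0.8944).
r_{12} = e_1·w_2 = 2.6833.
u_2 = w_2 − 2.6833·e_1 = (1.0000, -3.2000, -1.6000).
‖u_2‖ = 3.7148, so e_2 = (0.2692, -0.8614, -0.4307).
Qᵀb = (3.5777, 0.9152).
Back-substitute: x_2 = 0.9152/3.7148 = 0.2464.
x_1 = (3.5777 − 2.6833·0.2464)/4.4721 = 0.6522.

x = (0.6522, 0.2464)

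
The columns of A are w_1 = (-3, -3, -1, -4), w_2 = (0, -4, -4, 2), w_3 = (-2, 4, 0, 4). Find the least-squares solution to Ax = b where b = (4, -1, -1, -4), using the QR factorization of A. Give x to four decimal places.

x = (-0.4017, -0.1453, -1.0556)

w_1 = (-3, -3, -1, -4); ‖w_1‖ = 5.9161, so q_1 = (-0.5071, -0.5071, -0.1690, -0.6761).
q_1·w_2 = (-0.5071)·0 + (-0.5071)·(-4) + (-0.1690)·(-4) + (-0.6761)·2 = 1.3522.
u_2 = w_2 − 1.3522·q_1 = (0.6857, -3.3143, -3.7714, 2.9143).
‖u_2‖ = 5.8456, so q_2 = (0.1173, -0.5670, -0.6452, 0.4985).
q_1·w_3 = (-0.5071)·(-2) + (-0.5071)·4 + (-0.1690)·0 + (-0.6761)·4 = -3.7187; q_2·w_3 = 0.1173·(-2) + (-0.5670)·4 + (-0.6452)·0 + 0.4985·4 = -0.5083.
u_3 = w_3 + 3.7187·q_1 + 0.5083·q_2 = (-3.8261, 1.8261, -0.9565, 1.7391).
‖u_3‖ = 4.6811, so q_3 = (-0.8173, 0.3901, -0.2043, 0.3715).
Qᵀb = (1.3522, -0.3128, -4.9412).
Back-substitute: x_3 = -4.9412/4.6811 = -1.0556.
x_2 = (-0.3128 + 0.5083·(-1.0556))/5.8456 = -0.1453.
x_1 = (1.3522 − 1.3522·(-0.1453) + 3.7187·(-1.0556))/5.9161 = -0.4017.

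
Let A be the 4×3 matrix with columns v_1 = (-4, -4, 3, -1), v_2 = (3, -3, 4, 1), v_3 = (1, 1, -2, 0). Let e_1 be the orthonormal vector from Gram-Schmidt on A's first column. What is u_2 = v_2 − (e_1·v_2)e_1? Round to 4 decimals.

u_2 = (4.0476, -1.9524, 3.2143, 1.2619)

v_1 = (-4, -4, 3, -1); ‖v_1‖ = 6.4807, so e_1 = (-0.6172, -0.6172, 0.4629, -0.1543).
e_1·v_2 = (-0.6172)·3 + (-0.6172)·(-3) + 0.4629·4 + (-0.1543)·1 = 1.6973.
u_2 = v_2 − 1.6973·e_1 = (4.0476, -1.9524, 3.2143, 1.2619).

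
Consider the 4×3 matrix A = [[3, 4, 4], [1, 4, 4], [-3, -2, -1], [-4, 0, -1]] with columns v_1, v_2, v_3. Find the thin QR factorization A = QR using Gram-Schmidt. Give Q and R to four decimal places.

v_1 = (3, 1, -3, -4); ‖v_1‖ = 5.9161, so e_1 = (0.5071, 0.1690, -0.5071, -0.6761).
e_1·v_2 = 0.5071·4 + 0.1690·4 + (-0.5071)·(-2) + (-0.6761)·0 = 3.7187.
u_2 = v_2 − 3.7187·e_1 = (2.1143, 3.3714, -0.1143, 2.5143).
‖u_2‖ = 4.7087, so e_2 = (0.4490, 0.7160, -0.0243, 0.5340).
e_1·v_3 = 0.5071·4 + 0.1690·4 + (-0.5071)·(-1) + (-0.6761)·(-1) = 3.8877; e_2·v_3 = 0.4490·4 + 0.7160·4 + (-0.0243)·(-1) + 0.5340·(-1) = 4.1504.
u_3 = v_3 − 3.8877·e_1 − 4.1504·e_2 = (0.1649, 0.3711, 1.0722, -0.5876).
‖u_3‖ = 1.2883, so e_3 = (0.1280, 0.2881, 0.8322, -0.4561).

Q = [[0.5071, 0.4490, 0.1280], [0.1690, 0.7160, 0.2881], [-0.5071, -0.0243, 0.8322], [-0.6761, 0.5340, -0.4561]], R = [[5.9161, 3.7187, 3.8877], [0.0000, 4.7087, 4.1504], [0.0000, 0.0000, 1.2883]]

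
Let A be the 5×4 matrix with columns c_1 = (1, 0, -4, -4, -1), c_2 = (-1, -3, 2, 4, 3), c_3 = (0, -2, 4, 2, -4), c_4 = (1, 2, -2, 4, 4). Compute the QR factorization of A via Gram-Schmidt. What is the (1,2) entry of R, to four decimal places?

q_1 = c_1/‖c_1‖ = (1, 0, -4, -4, -1)/5.8310 = (0.1715, 0.0000, -0.6860, -0.6860, -0.1715).
r_{12} = q_1·c_2 = -4.8020.

r_{12} = -4.8020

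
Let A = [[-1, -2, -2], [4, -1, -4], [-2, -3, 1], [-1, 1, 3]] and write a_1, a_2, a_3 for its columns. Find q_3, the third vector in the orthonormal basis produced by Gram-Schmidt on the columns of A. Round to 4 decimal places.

q_1 = a_1/‖a_1‖ = (-1, 4, -2, -1)/4.6904 = (-0.2132, 0.8528, -0.4264, -0.2132).
r_{12} = q_1·a_2 = 0.6396.
u_2 = a_2 − 0.6396·q_1 = (-1.8636, -1.5455, -2.7273, 1.1364).
‖u_2‖ = 3.8198, so q_2 = (-0.4879, -0.4046, -0.7140, 0.2975).
r_{13} = q_1·a_3 = -4.0508; r_{23} = q_2·a_3 = 2.7726.
u_3 = a_3 + 4.0508·q_1 − 2.7726·q_2 = (-1.5109, 0.5763, 1.2523, 1.3115).
‖u_3‖ = 2.4297, so q_3 = (-0.6218, 0.2372, 0.5154, 0.5398).

q_3 = (-0.6218, 0.2372, 0.5154, 0.5398)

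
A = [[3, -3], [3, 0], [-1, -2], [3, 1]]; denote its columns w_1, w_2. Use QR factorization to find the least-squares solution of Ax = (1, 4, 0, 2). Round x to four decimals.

x = (0.7713, 0.1489)

w_1 = (3, 3, -1, 3); ‖w_1‖ = 5.2915, so q_1 = (0.5669, 0.5669, -0.1890, 0.5669).
q_1·w_2 = 0.5669·(-3) + 0.5669·0 + (-0.1890)·(-2) + 0.5669·1 = -0.7559.
u_2 = w_2 + 0.7559·q_1 = (-2.5714, 0.4286, -2.1429, 1.4286).
‖u_2‖ = 3.6645, so q_2 = (-0.7017, 0.1170, -0.5848, 0.3898).
Qᵀb = (3.9686, 0.5458).
Back-substitute: x_2 = 0.5458/3.6645 = 0.1489.
x_1 = (3.9686 + 0.7559·0.1489)/5.2915 = 0.7713.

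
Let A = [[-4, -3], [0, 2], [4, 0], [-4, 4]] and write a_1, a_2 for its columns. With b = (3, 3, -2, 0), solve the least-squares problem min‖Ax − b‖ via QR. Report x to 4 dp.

x = (-0.4302, -0.1628)

a_1 = (-4, 0, 4, -4); ‖a_1‖ = 6.9282, so q_1 = (-0.5774, 0.0000, 0.5774, -0.5774).
q_1·a_2 = (-0.5774)·(-3) + 0.0000·2 + 0.5774·0 + (-0.5774)·4 = -0.5774.
u_2 = a_2 + 0.5774·q_1 = (-3.3333, 2.0000, 0.3333, 3.6667).
‖u_2‖ = 5.3541, so q_2 = (-0.6226, 0.3735, 0.0623, 0.6848).
Qᵀb = (-2.8868, -0.8716).
Back-substitute: x_2 = -0.8716/5.3541 = -0.1628.
x_1 = (-2.8868 + 0.5774·(-0.1628))/6.9282 = -0.4302.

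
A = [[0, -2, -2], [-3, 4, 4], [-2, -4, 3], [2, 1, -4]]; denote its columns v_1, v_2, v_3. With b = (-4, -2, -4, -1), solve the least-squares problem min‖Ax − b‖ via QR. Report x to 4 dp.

x = (3.6678, 0.3976, 1.9060)

v_1 = (0, -3, -2, 2); ‖v_1‖ = 4.1231, so e_1 = (0.0000, -0.7276, -0.4851, 0.4851).
e_1·v_2 = 0.0000·(-2) + (-0.7276)·4 + (-0.4851)·(-4) + 0.4851·1 = -0.4851.
u_2 = v_2 + 0.4851·e_1 = (-2.0000, 3.6471, -4.2353, 1.2353).
‖u_2‖ = 6.0634, so e_2 = (-0.3298, 0.6015, -0.6985, 0.2037).
e_1·v_3 = 0.0000·(-2) + (-0.7276)·4 + (-0.4851)·3 + 0.4851·(-4) = -6.3059; e_2·v_3 = (-0.3298)·(-2) + 0.6015·4 + (-0.6985)·3 + 0.2037·(-4) = 0.1552.
u_3 = v_3 + 6.3059·e_1 − 0.1552·e_2 = (-1.9488, -0.6816, 0.0496, -0.9728).
‖u_3‖ = 2.2828, so e_3 = (-0.8537, -0.2986, 0.0217, -0.4261).
Qᵀb = (2.9104, 2.7067, 4.3511).
Back-substitute: x_3 = 4.3511/2.2828 = 1.9060.
x_2 = (2.7067 − 0.1552·1.9060)/6.0634 = 0.3976.
x_1 = (2.9104 + 0.4851·0.3976 + 6.3059·1.9060)/4.1231 = 3.6678.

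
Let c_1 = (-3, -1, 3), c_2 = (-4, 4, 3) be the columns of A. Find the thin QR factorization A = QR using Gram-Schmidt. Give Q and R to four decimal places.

e_1 = c_1/‖c_1‖ = (-3, -1, 3)/4.3589 = (-0.6882, -0.2294, 0.6882).
r_{12} = e_1·c_2 = 3.9001.
u_2 = c_2 − 3.9001·e_1 = (-1.3158, 4.8947, 0.3158).
‖u_2‖ = 5.0783, so e_2 = (-0.2591, 0.9638, 0.0622).

Q = [[-0.6882, -0.2591], [-0.2294, 0.9638], [0.6882, 0.0622]], R = [[4.3589, 3.9001], [0.0000, 5.0783]]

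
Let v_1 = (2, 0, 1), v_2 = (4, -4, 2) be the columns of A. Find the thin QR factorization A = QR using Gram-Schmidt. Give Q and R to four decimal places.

v_1 = (2, 0, 1); ‖v_1‖ = 2.2361, so q_1 = (0.8944, 0.0000, 0.4472).
q_1·v_2 = 0.8944·4 + 0.0000·(-4) + 0.4472·2 = 4.4721.
u_2 = v_2 − 4.4721·q_1 = (0.0000, -4.0000, 0.0000).
‖u_2‖ = 4.0000, so q_2 = (0.0000, -1.0000, 0.0000).

Q = [[0.8944, 0.0000], [0.0000, -1.0000], [0.4472, 0.0000]], R = [[2.2361, 4.4721], [0.0000, 4.0000]]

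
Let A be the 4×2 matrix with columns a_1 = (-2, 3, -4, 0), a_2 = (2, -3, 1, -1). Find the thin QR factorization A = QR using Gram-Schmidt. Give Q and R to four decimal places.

a_1 = (-2, 3, -4, 0); ‖a_1‖ = 5.3852, so e_1 = (-0.3714, 0.5571, -0.7428, 0.0000).
e_1·a_2 = (-0.3714)·2 + 0.5571·(-3) + (-0.7428)·1 + 0.0000·(-1) = -3.1568.
u_2 = a_2 + 3.1568·e_1 = (0.8276, -1.2414, -1.3448, -1.0000).
‖u_2‖ = 2.2438, so e_2 = (0.3688, -0.5533, -0.5994, -0.4457).

Q = [[-0.3714, 0.3688], [0.5571, -0.5533], [-0.7428, -0.5994], [0.0000, -0.4457]], R = [[5.3852, -3.1568], [0.0000, 2.2438]]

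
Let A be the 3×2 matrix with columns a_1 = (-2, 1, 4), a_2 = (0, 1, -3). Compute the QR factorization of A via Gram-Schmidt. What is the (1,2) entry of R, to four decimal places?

r_{12} = -2.4004

e_1 = a_1/‖a_1‖ = (-2, 1, 4)/4.5826 = (-0.4364, 0.2182, 0.8729).
r_{12} = e_1·a_2 = -2.4004.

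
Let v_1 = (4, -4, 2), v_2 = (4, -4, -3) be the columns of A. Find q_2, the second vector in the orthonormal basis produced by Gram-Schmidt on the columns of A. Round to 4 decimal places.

v_1 = (4, -4, 2); ‖v_1‖ = 6.0000, so q_1 = (0.6667, -0.6667, 0.3333).
q_1·v_2 = 0.6667·4 + (-0.6667)·(-4) + 0.3333·(-3) = 4.3333.
u_2 = v_2 − 4.3333·q_1 = (1.1111, -1.1111, -4.4444).
‖u_2‖ = 4.7140, so q_2 = (0.2357, -0.2357, -0.9428).

q_2 = (0.2357, -0.2357, -0.9428)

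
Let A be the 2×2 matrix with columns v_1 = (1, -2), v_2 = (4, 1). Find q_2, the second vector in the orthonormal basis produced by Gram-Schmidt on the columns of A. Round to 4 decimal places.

v_1 = (1, -2); ‖v_1‖ = 2.2361, so q_1 = (0.4472, -0.8944).
q_1·v_2 = 0.4472·4 + (-0.8944)·1 = 0.8944.
u_2 = v_2 − 0.8944·q_1 = (3.6000, 1.8000).
‖u_2‖ = 4.0249, so q_2 = (0.8944, 0.4472).

q_2 = (0.8944, 0.4472)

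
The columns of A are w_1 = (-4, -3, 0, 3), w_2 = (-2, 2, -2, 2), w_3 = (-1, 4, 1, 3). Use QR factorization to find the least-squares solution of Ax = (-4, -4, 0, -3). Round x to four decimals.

w_1 = (-4, -3, 0, 3); ‖w_1‖ = 5.8310, so q_1 = (-0.6860, -0.5145, 0.0000, 0.5145).
q_1·w_2 = (-0.6860)·(-2) + (-0.5145)·2 + 0.0000·(-2) + 0.5145·2 = 1.3720.
u_2 = w_2 − 1.3720·q_1 = (-1.0588, 2.7059, -2.0000, 1.2941).
‖u_2‖ = 3.7573, so q_2 = (-0.2818, 0.7202, -0.5323, 0.3444).
q_1·w_3 = (-0.6860)·(-1) + (-0.5145)·4 + 0.0000·1 + 0.5145·3 = 0.1715; q_2·w_3 = (-0.2818)·(-1) + 0.7202·4 + (-0.5323)·1 + 0.3444·3 = 3.6634.
u_3 = w_3 − 0.1715·q_1 − 3.6634·q_2 = (0.1500, 1.4500, 2.9500, 1.6500).
‖u_3‖ = 3.6810, so q_3 = (0.0407, 0.3939, 0.8014, 0.4482).
Qᵀb = (3.2585, -2.7867, -3.0834).
Back-substitute: x_3 = -3.0834/3.6810 = -0.8376.
x_2 = (-2.7867 − 3.6634·(-0.8376))/3.7573 = 0.0750.
x_1 = (3.2585 − 1.3720·0.0750 − 0.1715·(-0.8376))/5.8310 = 0.5658.

x = (0.5658, 0.0750, -0.8376)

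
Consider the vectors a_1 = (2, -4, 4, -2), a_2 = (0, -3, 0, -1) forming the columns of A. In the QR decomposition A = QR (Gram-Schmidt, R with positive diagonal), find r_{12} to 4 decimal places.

r_{12} = 2.2136

a_1 = (2, -4, 4, -2); ‖a_1‖ = 6.3246, so q_1 = (0.3162, -0.6325, 0.6325, -0.3162).
r_{12} = q_1·a_2 = 2.2136.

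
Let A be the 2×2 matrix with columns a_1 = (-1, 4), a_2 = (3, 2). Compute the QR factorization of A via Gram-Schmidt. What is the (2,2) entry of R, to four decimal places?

q_1 = a_1/‖a_1‖ = (-1, 4)/4.1231 = (-0.2425, 0.9701).
r_{12} = q_1·a_2 = 1.2127.
u_2 = a_2 − 1.2127·q_1 = (3.2941, 0.8235).
r_{22} = ‖u_2‖ = 3.3955.

r_{22} = 3.3955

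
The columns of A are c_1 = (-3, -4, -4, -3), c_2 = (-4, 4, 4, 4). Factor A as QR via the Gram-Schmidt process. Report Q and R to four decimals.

Q = [[-0.4243, -0.8974], [-0.5657, 0.2183], [-0.5657, 0.2183], [-0.4243, 0.3153]], R = [[7.0711, -4.5255], [0.0000, 6.5970]]

c_1 = (-3, -4, -4, -3); ‖c_1‖ = 7.0711, so q_1 = (-0.4243, -0.5657, -0.5657, -0.4243).
q_1·c_2 = (-0.4243)·(-4) + (-0.5657)·4 + (-0.5657)·4 + (-0.4243)·4 = -4.5255.
u_2 = c_2 + 4.5255·q_1 = (-5.9200, 1.4400, 1.4400, 2.0800).
‖u_2‖ = 6.5970, so q_2 = (-0.8974, 0.2183, 0.2183, 0.3153).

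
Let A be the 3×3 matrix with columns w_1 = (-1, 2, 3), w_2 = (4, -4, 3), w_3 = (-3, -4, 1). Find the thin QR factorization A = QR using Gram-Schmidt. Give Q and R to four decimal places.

q_1 = w_1/‖w_1‖ = (-1, 2, 3)/3.7417 = (-0.2673, 0.5345, 0.8018).
r_{12} = q_1·w_2 = -0.8018.
u_2 = w_2 + 0.8018·q_1 = (3.7857, -3.5714, 3.6429).
‖u_2‖ = 6.3527, so q_2 = (0.5959, -0.5622, 0.5734).
r_{13} = q_1·w_3 = -0.5345; r_{23} = q_2·w_3 = 1.0344.
u_3 = w_3 + 0.5345·q_1 − 1.0344·q_2 = (-3.7593, -3.1327, 0.8354).
‖u_3‖ = 4.9643, so q_3 = (-0.7573, -0.6311, 0.1683).

Q = [[-0.2673, 0.5959, -0.7573], [0.5345, -0.5622, -0.6311], [0.8018, 0.5734, 0.1683]], R = [[3.7417, -0.8018, -0.5345], [0.0000, 6.3527, 1.0344], [0.0000, 0.0000, 4.9643]]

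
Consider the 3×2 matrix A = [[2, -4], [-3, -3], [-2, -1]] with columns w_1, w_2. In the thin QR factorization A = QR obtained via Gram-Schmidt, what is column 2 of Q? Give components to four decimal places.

q_1 = w_1/‖w_1‖ = (2, -3, -2)/4.1231 = (0.4851, -0.7276, -0.4851).
r_{12} = q_1·w_2 = 0.7276.
u_2 = w_2 − 0.7276·q_1 = (-4.3529, -2.4706, -0.6471).
‖u_2‖ = 5.0468, so q_2 = (-0.8625, -0.4895, -0.1282).

q_2 = (-0.8625, -0.4895, -0.1282)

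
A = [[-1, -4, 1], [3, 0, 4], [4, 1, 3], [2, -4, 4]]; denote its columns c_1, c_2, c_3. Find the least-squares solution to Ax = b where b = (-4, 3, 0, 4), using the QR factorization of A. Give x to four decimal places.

x = (-1.2657, 0.9799, 1.9023)

q_1 = c_1/‖c_1‖ = (-1, 3, 4, 2)/5.4772 = (-0.1826, 0.5477, 0.7303, 0.3651).
r_{12} = q_1·c_2 = 0.0000.
u_2 = c_2 + 0.0000·q_1 = (-4.0000, 0.0000, 1.0000, -4.0000).
‖u_2‖ = 5.7446, so q_2 = (-0.6963, 0.0000, 0.1741, -0.6963).
r_{13} = q_1·c_3 = 5.6598; r_{23} = q_2·c_3 = -2.9593.
u_3 = c_3 − 5.6598·q_1 + 2.9593·q_2 = (-0.0273, 0.9000, -0.6182, -0.1273).
‖u_3‖ = 1.0996, so q_3 = (-0.0248, 0.8185, -0.5622, -0.1157).
Qᵀb = (3.8341, 0.0000, 2.0917).
Back-substitute: x_3 = 2.0917/1.0996 = 1.9023.
x_2 = (0.0000 + 2.9593·1.9023)/5.7446 = 0.9799.
x_1 = (3.8341 + 0.0000·0.9799 − 5.6598·1.9023)/5.4772 = -1.2657.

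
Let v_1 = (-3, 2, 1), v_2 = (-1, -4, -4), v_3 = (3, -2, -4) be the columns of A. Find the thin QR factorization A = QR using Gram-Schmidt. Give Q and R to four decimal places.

v_1 = (-3, 2, 1); ‖v_1‖ = 3.7417, so q_1 = (-0.8018, 0.5345, 0.2673).
q_1·v_2 = (-0.8018)·(-1) + 0.5345·(-4) + 0.2673·(-4) = -2.4054.
u_2 = v_2 + 2.4054·q_1 = (-2.9286, -2.7143, -3.3571).
‖u_2‖ = 5.2167, so q_2 = (-0.5614, -0.5203, -0.6435).
q_1·v_3 = (-0.8018)·3 + 0.5345·(-2) + 0.2673·(-4) = -4.5434; q_2·v_3 = (-0.5614)·3 + (-0.5203)·(-2) + (-0.6435)·(-4) = 1.9306.
u_3 = v_3 + 4.5434·q_1 − 1.9306·q_2 = (0.4409, 1.4331, -1.5433).
‖u_3‖ = 2.1517, so q_3 = (0.2049, 0.6660, -0.7172).

Q = [[-0.8018, -0.5614, 0.2049], [0.5345, -0.5203, 0.6660], [0.2673, -0.6435, -0.7172]], R = [[3.7417, -2.4054, -4.5434], [0.0000, 5.2167, 1.9306], [0.0000, 0.0000, 2.1517]]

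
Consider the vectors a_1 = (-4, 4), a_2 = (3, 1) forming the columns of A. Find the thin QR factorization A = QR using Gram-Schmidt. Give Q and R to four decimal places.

Q = [[-0.7071, 0.7071], [0.7071, 0.7071]], R = [[5.6569, -1.4142], [0.0000, 2.8284]]

e_1 = a_1/‖a_1‖ = (-4, 4)/5.6569 = (-0.7071, 0.7071).
r_{12} = e_1·a_2 = -1.4142.
u_2 = a_2 + 1.4142·e_1 = (2.0000, 2.0000).
‖u_2‖ = 2.8284, so e_2 = (0.7071, 0.7071).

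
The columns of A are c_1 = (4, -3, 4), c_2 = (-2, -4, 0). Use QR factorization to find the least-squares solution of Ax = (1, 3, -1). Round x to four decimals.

x = (-0.1542, -0.6692)

c_1 = (4, -3, 4); ‖c_1‖ = 6.4031, so q_1 = (0.6247, -0.4685, 0.6247).
q_1·c_2 = 0.6247·(-2) + (-0.4685)·(-4) + 0.6247·0 = 0.6247.
u_2 = c_2 − 0.6247·q_1 = (-2.3902, -3.7073, -0.3902).
‖u_2‖ = 4.4283, so q_2 = (-0.5398, -0.8372, -0.0881).
Qᵀb = (-1.4056, -2.9632).
Back-substitute: x_2 = -2.9632/4.4283 = -0.6692.
x_1 = (-1.4056 − 0.6247·(-0.6692))/6.4031 = -0.1542.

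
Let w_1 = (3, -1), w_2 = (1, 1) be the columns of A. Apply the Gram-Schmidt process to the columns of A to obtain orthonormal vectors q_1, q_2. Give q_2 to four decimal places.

w_1 = (3, -1); ‖w_1‖ = 3.1623, so q_1 = (0.9487, -0.3162).
q_1·w_2 = 0.9487·1 + (-0.3162)·1 = 0.6325.
u_2 = w_2 − 0.6325·q_1 = (0.4000, 1.2000).
‖u_2‖ = 1.2649, so q_2 = (0.3162, 0.9487).

q_2 = (0.3162, 0.9487)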